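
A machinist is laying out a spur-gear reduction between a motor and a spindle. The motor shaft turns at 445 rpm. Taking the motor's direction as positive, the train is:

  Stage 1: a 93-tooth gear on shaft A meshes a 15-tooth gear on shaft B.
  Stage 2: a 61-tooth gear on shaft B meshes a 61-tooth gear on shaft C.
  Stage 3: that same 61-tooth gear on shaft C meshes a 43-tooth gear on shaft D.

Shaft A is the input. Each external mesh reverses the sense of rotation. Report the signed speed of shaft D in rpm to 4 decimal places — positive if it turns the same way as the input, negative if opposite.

-3913.9302 rpm (opposite to input, |ω| = 3913.9302 rpm)

Stage 1 [93T→15T]: ω = 445.0000×93/15 = 2759.0000 rpm, dir flips to −; running = −2759.0000
Stage 2 [61T→61T]: ω = 2759.0000×61/61 = 2759.0000 rpm, dir flips to +; running = +2759.0000
Stage 3 [61T→43T]: ω = 2759.0000×61/43 = 3913.9302 rpm, dir flips to −; running = −3913.9302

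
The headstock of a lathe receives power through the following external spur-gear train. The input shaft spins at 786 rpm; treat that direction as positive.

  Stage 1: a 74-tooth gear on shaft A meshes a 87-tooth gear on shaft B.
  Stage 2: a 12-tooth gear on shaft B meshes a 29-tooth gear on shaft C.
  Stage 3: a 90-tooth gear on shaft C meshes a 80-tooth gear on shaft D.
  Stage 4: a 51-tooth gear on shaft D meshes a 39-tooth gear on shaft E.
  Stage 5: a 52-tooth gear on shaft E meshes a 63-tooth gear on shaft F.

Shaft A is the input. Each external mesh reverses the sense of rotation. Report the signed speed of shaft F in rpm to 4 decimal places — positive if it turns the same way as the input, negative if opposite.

Stage 1 [74T→87T]: ω = 786.0000×74/87 = 668.5517 rpm, dir flips to −; running = −668.5517
Stage 2 [12T→29T]: ω = 668.5517×12/29 = 276.6421 rpm, dir flips to +; running = +276.6421
Stage 3 [90T→80T]: ω = 276.6421×90/80 = 311.2224 rpm, dir flips to −; running = −311.2224
Stage 4 [51T→39T]: ω = 311.2224×51/39 = 406.9831 rpm, dir flips to +; running = +406.9831
Stage 5 [52T→63T]: ω = 406.9831×52/63 = 335.9225 rpm, dir flips to −; running = −335.9225

-335.9225 rpm (opposite to input, |ω| = 335.9225 rpm)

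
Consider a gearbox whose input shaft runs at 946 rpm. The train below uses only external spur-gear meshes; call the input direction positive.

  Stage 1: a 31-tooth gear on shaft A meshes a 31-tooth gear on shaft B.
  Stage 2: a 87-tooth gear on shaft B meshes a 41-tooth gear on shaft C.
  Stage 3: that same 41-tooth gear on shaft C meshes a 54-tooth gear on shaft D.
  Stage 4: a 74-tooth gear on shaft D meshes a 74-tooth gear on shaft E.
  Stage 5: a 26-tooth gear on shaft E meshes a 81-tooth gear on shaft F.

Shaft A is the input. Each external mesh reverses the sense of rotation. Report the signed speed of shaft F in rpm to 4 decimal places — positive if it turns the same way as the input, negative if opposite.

Stage 1 [31T→31T]: ω = 946.0000×31/31 = 946.0000 rpm, dir flips to −; running = −946.0000
Stage 2 [87T→41T]: ω = 946.0000×87/41 = 2007.3659 rpm, dir flips to +; running = +2007.3659
Stage 3 [41T→54T]: ω = 2007.3659×41/54 = 1524.1111 rpm, dir flips to −; running = −1524.1111
Stage 4 [74T→74T]: ω = 1524.1111×74/74 = 1524.1111 rpm, dir flips to +; running = +1524.1111
Stage 5 [26T→81T]: ω = 1524.1111×26/81 = 489.2209 rpm, dir flips to −; running = −489.2209

-489.2209 rpm (opposite to input, |ω| = 489.2209 rpm)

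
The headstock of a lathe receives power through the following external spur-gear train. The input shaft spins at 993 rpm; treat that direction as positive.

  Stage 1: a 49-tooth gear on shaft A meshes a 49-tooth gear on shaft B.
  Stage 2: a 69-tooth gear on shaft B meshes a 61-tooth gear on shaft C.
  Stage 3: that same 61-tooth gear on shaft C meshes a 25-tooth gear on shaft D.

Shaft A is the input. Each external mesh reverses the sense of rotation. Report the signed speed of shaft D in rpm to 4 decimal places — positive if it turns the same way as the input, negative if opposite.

Stage 1 [49T→49T]: ω = 993.0000×49/49 = 993.0000 rpm, dir flips to −; running = −993.0000
Stage 2 [69T→61T]: ω = 993.0000×69/61 = 1123.2295 rpm, dir flips to +; running = +1123.2295
Stage 3 [61T→25T]: ω = 1123.2295×61/25 = 2740.6800 rpm, dir flips to −; running = −2740.6800

-2740.6800 rpm (opposite to input, |ω| = 2740.6800 rpm)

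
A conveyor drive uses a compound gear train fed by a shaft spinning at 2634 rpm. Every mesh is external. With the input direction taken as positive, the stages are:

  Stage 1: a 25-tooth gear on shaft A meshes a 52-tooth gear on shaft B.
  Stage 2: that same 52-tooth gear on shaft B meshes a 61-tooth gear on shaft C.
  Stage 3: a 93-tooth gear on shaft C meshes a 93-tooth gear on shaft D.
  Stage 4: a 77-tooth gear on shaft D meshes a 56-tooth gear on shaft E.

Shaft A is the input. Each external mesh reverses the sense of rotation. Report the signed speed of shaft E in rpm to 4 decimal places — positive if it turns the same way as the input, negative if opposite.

Stage 1 [25T→52T]: ω = 2634.0000×25/52 = 1266.3462 rpm, dir flips to −; running = −1266.3462
Stage 2 [52T→61T]: ω = 1266.3462×52/61 = 1079.5082 rpm, dir flips to +; running = +1079.5082
Stage 3 [93T→93T]: ω = 1079.5082×93/93 = 1079.5082 rpm, dir flips to −; running = −1079.5082
Stage 4 [77T→56T]: ω = 1079.5082×77/56 = 1484.3238 rpm, dir flips to +; running = +1484.3238

+1484.3238 rpm (same as input, |ω| = 1484.3238 rpm)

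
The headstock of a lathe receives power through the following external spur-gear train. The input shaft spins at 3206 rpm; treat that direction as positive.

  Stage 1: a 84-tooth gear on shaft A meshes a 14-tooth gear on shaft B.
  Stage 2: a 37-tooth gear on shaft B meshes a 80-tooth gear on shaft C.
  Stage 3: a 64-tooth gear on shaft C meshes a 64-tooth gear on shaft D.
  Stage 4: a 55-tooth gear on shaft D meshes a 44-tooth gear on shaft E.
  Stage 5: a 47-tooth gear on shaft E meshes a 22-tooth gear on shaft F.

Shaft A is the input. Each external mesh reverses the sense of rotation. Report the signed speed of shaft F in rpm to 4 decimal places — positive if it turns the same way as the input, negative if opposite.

-23758.0994 rpm (opposite to input, |ω| = 23758.0994 rpm)

Stage 1 [84T→14T]: ω = 3206.0000×84/14 = 19236.0000 rpm, dir flips to −; running = −19236.0000
Stage 2 [37T→80T]: ω = 19236.0000×37/80 = 8896.6500 rpm, dir flips to +; running = +8896.6500
Stage 3 [64T→64T]: ω = 8896.6500×64/64 = 8896.6500 rpm, dir flips to −; running = −8896.6500
Stage 4 [55T→44T]: ω = 8896.6500×55/44 = 11120.8125 rpm, dir flips to +; running = +11120.8125
Stage 5 [47T→22T]: ω = 11120.8125×47/22 = 23758.0994 rpm, dir flips to −; running = −23758.0994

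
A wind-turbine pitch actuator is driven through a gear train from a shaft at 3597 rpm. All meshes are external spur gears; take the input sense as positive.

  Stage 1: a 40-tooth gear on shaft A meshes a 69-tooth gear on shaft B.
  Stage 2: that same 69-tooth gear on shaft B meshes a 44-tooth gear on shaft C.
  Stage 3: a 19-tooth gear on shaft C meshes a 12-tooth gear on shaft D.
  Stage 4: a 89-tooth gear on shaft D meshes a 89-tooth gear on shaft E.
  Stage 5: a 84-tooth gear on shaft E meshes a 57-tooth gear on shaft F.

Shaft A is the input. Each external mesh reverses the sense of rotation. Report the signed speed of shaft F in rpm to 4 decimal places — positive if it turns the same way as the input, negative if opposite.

-7630.0000 rpm (opposite to input, |ω| = 7630.0000 rpm)

Stage 1 [40T→69T]: ω = 3597.0000×40/69 = 2085.2174 rpm, dir flips to −; running = −2085.2174
Stage 2 [69T→44T]: ω = 2085.2174×69/44 = 3270.0000 rpm, dir flips to +; running = +3270.0000
Stage 3 [19T→12T]: ω = 3270.0000×19/12 = 5177.5000 rpm, dir flips to −; running = −5177.5000
Stage 4 [89T→89T]: ω = 5177.5000×89/89 = 5177.5000 rpm, dir flips to +; running = +5177.5000
Stage 5 [84T→57T]: ω = 5177.5000×84/57 = 7630.0000 rpm, dir flips to −; running = −7630.0000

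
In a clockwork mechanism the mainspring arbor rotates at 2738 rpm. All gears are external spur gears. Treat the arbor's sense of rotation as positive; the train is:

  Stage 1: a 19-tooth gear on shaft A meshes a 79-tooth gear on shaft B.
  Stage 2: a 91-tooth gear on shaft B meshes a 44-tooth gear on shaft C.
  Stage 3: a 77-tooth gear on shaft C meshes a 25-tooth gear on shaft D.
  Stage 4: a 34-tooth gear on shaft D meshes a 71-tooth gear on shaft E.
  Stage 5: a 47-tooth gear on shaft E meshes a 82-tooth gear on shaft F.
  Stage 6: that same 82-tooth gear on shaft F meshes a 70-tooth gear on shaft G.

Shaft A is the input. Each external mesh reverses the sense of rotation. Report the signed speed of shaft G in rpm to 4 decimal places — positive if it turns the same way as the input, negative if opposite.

Stage 1 [19T→79T]: ω = 2738.0000×19/79 = 658.5063 rpm, dir flips to −; running = −658.5063
Stage 2 [91T→44T]: ω = 658.5063×91/44 = 1361.9108 rpm, dir flips to +; running = +1361.9108
Stage 3 [77T→25T]: ω = 1361.9108×77/25 = 4194.6853 rpm, dir flips to −; running = −4194.6853
Stage 4 [34T→71T]: ω = 4194.6853×34/71 = 2008.7225 rpm, dir flips to +; running = +2008.7225
Stage 5 [47T→82T]: ω = 2008.7225×47/82 = 1151.3410 rpm, dir flips to −; running = −1151.3410
Stage 6 [82T→70T]: ω = 1151.3410×82/70 = 1348.7137 rpm, dir flips to +; running = +1348.7137

+1348.7137 rpm (same as input, |ω| = 1348.7137 rpm)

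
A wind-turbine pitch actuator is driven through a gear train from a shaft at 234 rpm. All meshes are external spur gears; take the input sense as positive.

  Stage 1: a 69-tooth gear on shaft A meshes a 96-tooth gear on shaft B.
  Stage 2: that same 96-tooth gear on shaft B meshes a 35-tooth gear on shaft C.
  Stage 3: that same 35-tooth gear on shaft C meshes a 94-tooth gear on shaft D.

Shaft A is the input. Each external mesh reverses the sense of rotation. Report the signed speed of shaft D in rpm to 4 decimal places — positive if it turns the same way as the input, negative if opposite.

-171.7660 rpm (opposite to input, |ω| = 171.7660 rpm)

Stage 1 [69T→96T]: ω = 234.0000×69/96 = 168.1875 rpm, dir flips to −; running = −168.1875
Stage 2 [96T→35T]: ω = 168.1875×96/35 = 461.3143 rpm, dir flips to +; running = +461.3143
Stage 3 [35T→94T]: ω = 461.3143×35/94 = 171.7660 rpm, dir flips to −; running = −171.7660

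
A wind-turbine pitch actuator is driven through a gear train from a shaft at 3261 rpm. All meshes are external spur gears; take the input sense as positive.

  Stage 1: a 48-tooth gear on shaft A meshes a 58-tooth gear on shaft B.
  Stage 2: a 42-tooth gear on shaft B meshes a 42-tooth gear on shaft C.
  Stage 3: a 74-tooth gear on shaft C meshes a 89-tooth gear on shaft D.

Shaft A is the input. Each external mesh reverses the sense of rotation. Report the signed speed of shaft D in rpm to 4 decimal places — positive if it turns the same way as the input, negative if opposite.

Stage 1 [48T→58T]: ω = 3261.0000×48/58 = 2698.7586 rpm, dir flips to −; running = −2698.7586
Stage 2 [42T→42T]: ω = 2698.7586×42/42 = 2698.7586 rpm, dir flips to +; running = +2698.7586
Stage 3 [74T→89T]: ω = 2698.7586×74/89 = 2243.9117 rpm, dir flips to −; running = −2243.9117

-2243.9117 rpm (opposite to input, |ω| = 2243.9117 rpm)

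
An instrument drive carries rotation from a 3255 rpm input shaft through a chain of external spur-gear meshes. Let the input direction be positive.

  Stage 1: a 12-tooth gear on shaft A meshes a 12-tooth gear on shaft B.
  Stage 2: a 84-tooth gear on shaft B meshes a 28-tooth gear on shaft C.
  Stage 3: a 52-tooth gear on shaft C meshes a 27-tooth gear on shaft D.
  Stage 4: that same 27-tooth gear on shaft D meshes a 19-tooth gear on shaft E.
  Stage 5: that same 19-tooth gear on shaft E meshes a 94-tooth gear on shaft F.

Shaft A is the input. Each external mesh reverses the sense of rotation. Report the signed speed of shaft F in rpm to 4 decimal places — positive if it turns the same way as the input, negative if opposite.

-5401.9149 rpm (opposite to input, |ω| = 5401.9149 rpm)

Stage 1 [12T→12T]: ω = 3255.0000×12/12 = 3255.0000 rpm, dir flips to −; running = −3255.0000
Stage 2 [84T→28T]: ω = 3255.0000×84/28 = 9765.0000 rpm, dir flips to +; running = +9765.0000
Stage 3 [52T→27T]: ω = 9765.0000×52/27 = 18806.6667 rpm, dir flips to −; running = −18806.6667
Stage 4 [27T→19T]: ω = 18806.6667×27/19 = 26725.2632 rpm, dir flips to +; running = +26725.2632
Stage 5 [19T→94T]: ω = 26725.2632×19/94 = 5401.9149 rpm, dir flips to −; running = −5401.9149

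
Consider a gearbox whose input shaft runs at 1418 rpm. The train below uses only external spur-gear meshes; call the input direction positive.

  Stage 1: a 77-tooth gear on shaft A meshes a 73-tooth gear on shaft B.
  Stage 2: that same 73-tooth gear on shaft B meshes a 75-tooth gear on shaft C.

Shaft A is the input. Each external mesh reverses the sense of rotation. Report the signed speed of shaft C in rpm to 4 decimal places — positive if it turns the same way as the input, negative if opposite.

+1455.8133 rpm (same as input, |ω| = 1455.8133 rpm)

Stage 1 [77T→73T]: ω = 1418.0000×77/73 = 1495.6986 rpm, dir flips to −; running = −1495.6986
Stage 2 [73T→75T]: ω = 1495.6986×73/75 = 1455.8133 rpm, dir flips to +; running = +1455.8133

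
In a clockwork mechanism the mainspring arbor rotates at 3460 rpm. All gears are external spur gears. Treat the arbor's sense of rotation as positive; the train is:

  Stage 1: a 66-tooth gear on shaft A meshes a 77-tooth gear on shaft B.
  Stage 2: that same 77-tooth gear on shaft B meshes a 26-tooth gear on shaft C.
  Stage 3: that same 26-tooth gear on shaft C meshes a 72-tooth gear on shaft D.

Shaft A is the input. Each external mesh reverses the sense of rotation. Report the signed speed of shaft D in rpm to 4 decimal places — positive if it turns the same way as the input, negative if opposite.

-3171.6667 rpm (opposite to input, |ω| = 3171.6667 rpm)

Stage 1 [66T→77T]: ω = 3460.0000×66/77 = 2965.7143 rpm, dir flips to −; running = −2965.7143
Stage 2 [77T→26T]: ω = 2965.7143×77/26 = 8783.0769 rpm, dir flips to +; running = +8783.0769
Stage 3 [26T→72T]: ω = 8783.0769×26/72 = 3171.6667 rpm, dir flips to −; running = −3171.6667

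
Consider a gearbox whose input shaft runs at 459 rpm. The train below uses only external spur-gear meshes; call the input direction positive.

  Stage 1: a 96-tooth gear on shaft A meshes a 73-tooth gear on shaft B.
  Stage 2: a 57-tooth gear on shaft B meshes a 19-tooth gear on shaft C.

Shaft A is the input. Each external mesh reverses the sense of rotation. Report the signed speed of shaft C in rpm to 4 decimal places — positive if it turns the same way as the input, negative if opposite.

+1810.8493 rpm (same as input, |ω| = 1810.8493 rpm)

Stage 1 [96T→73T]: ω = 459.0000×96/73 = 603.6164 rpm, dir flips to −; running = −603.6164
Stage 2 [57T→19T]: ω = 603.6164×57/19 = 1810.8493 rpm, dir flips to +; running = +1810.8493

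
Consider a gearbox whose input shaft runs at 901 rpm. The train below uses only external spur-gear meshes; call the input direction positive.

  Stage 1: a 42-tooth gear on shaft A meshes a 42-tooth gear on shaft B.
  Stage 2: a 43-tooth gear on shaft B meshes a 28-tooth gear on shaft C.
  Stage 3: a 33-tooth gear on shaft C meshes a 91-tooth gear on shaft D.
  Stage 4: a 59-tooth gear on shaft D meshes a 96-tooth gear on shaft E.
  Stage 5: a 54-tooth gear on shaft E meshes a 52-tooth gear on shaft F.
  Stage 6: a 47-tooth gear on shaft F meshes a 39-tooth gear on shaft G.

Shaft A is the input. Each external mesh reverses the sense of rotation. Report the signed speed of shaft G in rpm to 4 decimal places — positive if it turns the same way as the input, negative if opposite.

Stage 1 [42T→42T]: ω = 901.0000×42/42 = 901.0000 rpm, dir flips to −; running = −901.0000
Stage 2 [43T→28T]: ω = 901.0000×43/28 = 1383.6786 rpm, dir flips to +; running = +1383.6786
Stage 3 [33T→91T]: ω = 1383.6786×33/91 = 501.7735 rpm, dir flips to −; running = −501.7735
Stage 4 [59T→96T]: ω = 501.7735×59/96 = 308.3817 rpm, dir flips to +; running = +308.3817
Stage 5 [54T→52T]: ω = 308.3817×54/52 = 320.2425 rpm, dir flips to −; running = −320.2425
Stage 6 [47T→39T]: ω = 320.2425×47/39 = 385.9333 rpm, dir flips to +; running = +385.9333

+385.9333 rpm (same as input, |ω| = 385.9333 rpm)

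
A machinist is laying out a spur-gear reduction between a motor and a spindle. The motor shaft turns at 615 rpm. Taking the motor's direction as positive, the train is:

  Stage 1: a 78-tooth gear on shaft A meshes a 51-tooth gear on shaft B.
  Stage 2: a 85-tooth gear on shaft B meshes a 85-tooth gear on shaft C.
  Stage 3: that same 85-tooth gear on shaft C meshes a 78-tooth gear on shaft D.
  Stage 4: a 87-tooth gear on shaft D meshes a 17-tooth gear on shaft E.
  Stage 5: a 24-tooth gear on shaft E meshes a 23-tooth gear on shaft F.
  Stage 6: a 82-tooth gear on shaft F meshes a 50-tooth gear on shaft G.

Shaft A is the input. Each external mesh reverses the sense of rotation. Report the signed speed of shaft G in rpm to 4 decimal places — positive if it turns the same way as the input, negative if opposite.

Stage 1 [78T→51T]: ω = 615.0000×78/51 = 940.5882 rpm, dir flips to −; running = −940.5882
Stage 2 [85T→85T]: ω = 940.5882×85/85 = 940.5882 rpm, dir flips to +; running = +940.5882
Stage 3 [85T→78T]: ω = 940.5882×85/78 = 1025.0000 rpm, dir flips to −; running = −1025.0000
Stage 4 [87T→17T]: ω = 1025.0000×87/17 = 5245.5882 rpm, dir flips to +; running = +5245.5882
Stage 5 [24T→23T]: ω = 5245.5882×24/23 = 5473.6573 rpm, dir flips to −; running = −5473.6573
Stage 6 [82T→50T]: ω = 5473.6573×82/50 = 8976.7980 rpm, dir flips to +; running = +8976.7980

+8976.7980 rpm (same as input, |ω| = 8976.7980 rpm)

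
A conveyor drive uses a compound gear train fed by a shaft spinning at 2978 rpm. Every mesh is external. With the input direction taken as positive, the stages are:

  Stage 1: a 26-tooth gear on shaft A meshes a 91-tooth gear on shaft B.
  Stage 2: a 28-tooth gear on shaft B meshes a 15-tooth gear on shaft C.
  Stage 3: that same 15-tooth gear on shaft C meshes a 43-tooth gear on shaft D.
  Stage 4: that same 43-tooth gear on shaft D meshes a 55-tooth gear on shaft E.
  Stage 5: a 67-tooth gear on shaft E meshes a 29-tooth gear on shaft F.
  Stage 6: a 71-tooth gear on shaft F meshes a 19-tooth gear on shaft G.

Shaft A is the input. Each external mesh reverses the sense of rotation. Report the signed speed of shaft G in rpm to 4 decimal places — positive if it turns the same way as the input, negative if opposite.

Stage 1 [26T→91T]: ω = 2978.0000×26/91 = 850.8571 rpm, dir flips to −; running = −850.8571
Stage 2 [28T→15T]: ω = 850.8571×28/15 = 1588.2667 rpm, dir flips to +; running = +1588.2667
Stage 3 [15T→43T]: ω = 1588.2667×15/43 = 554.0465 rpm, dir flips to −; running = −554.0465
Stage 4 [43T→55T]: ω = 554.0465×43/55 = 433.1636 rpm, dir flips to +; running = +433.1636
Stage 5 [67T→29T]: ω = 433.1636×67/29 = 1000.7574 rpm, dir flips to −; running = −1000.7574
Stage 6 [71T→19T]: ω = 1000.7574×71/19 = 3739.6723 rpm, dir flips to +; running = +3739.6723

+3739.6723 rpm (same as input, |ω| = 3739.6723 rpm)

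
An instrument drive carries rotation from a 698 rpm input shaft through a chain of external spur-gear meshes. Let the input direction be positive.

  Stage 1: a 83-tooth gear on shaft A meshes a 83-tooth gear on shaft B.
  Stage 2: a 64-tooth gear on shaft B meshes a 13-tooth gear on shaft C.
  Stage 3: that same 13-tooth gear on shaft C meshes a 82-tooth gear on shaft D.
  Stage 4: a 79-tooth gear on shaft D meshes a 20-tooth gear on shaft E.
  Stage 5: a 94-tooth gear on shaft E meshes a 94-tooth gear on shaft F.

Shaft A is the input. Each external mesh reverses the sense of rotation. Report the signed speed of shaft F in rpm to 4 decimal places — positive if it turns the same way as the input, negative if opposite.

Stage 1 [83T→83T]: ω = 698.0000×83/83 = 698.0000 rpm, dir flips to −; running = −698.0000
Stage 2 [64T→13T]: ω = 698.0000×64/13 = 3436.3077 rpm, dir flips to +; running = +3436.3077
Stage 3 [13T→82T]: ω = 3436.3077×13/82 = 544.7805 rpm, dir flips to −; running = −544.7805
Stage 4 [79T→20T]: ω = 544.7805×79/20 = 2151.8829 rpm, dir flips to +; running = +2151.8829
Stage 5 [94T→94T]: ω = 2151.8829×94/94 = 2151.8829 rpm, dir flips to −; running = −2151.8829

-2151.8829 rpm (opposite to input, |ω| = 2151.8829 rpm)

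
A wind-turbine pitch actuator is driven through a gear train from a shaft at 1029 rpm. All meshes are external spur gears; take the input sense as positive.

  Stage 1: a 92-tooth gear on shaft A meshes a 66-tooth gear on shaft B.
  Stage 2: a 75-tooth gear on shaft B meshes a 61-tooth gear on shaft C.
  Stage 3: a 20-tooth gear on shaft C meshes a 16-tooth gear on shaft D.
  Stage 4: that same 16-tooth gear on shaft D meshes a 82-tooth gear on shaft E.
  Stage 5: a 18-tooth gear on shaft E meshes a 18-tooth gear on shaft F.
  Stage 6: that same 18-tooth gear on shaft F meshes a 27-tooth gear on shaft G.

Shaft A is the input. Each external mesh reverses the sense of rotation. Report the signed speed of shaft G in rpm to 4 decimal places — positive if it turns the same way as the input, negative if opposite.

+286.7580 rpm (same as input, |ω| = 286.7580 rpm)

Stage 1 [92T→66T]: ω = 1029.0000×92/66 = 1434.3636 rpm, dir flips to −; running = −1434.3636
Stage 2 [75T→61T]: ω = 1434.3636×75/61 = 1763.5618 rpm, dir flips to +; running = +1763.5618
Stage 3 [20T→16T]: ω = 1763.5618×20/16 = 2204.4523 rpm, dir flips to −; running = −2204.4523
Stage 4 [16T→82T]: ω = 2204.4523×16/82 = 430.1370 rpm, dir flips to +; running = +430.1370
Stage 5 [18T→18T]: ω = 430.1370×18/18 = 430.1370 rpm, dir flips to −; running = −430.1370
Stage 6 [18T→27T]: ω = 430.1370×18/27 = 286.7580 rpm, dir flips to +; running = +286.7580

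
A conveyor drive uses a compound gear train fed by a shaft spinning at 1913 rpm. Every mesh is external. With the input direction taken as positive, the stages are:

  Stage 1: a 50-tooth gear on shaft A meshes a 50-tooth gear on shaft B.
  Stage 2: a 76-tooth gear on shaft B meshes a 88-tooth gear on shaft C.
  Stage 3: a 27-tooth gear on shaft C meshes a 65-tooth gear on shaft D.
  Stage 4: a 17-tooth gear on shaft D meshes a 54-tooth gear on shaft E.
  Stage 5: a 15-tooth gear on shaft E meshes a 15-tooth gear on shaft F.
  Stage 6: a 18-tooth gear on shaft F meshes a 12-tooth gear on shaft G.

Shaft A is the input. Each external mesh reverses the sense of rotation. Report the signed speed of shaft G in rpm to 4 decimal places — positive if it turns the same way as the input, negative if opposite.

+324.0729 rpm (same as input, |ω| = 324.0729 rpm)

Stage 1 [50T→50T]: ω = 1913.0000×50/50 = 1913.0000 rpm, dir flips to −; running = −1913.0000
Stage 2 [76T→88T]: ω = 1913.0000×76/88 = 1652.1364 rpm, dir flips to +; running = +1652.1364
Stage 3 [27T→65T]: ω = 1652.1364×27/65 = 686.2720 rpm, dir flips to −; running = −686.2720
Stage 4 [17T→54T]: ω = 686.2720×17/54 = 216.0486 rpm, dir flips to +; running = +216.0486
Stage 5 [15T→15T]: ω = 216.0486×15/15 = 216.0486 rpm, dir flips to −; running = −216.0486
Stage 6 [18T→12T]: ω = 216.0486×18/12 = 324.0729 rpm, dir flips to +; running = +324.0729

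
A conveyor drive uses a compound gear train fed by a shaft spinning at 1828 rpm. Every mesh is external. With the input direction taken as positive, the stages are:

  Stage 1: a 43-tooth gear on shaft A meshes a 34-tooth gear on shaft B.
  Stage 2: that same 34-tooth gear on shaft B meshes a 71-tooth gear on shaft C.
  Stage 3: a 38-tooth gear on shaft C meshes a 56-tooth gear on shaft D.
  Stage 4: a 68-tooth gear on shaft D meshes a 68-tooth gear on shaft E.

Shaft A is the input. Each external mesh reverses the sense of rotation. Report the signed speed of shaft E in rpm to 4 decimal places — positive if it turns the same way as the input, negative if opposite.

+751.2455 rpm (same as input, |ω| = 751.2455 rpm)

Stage 1 [43T→34T]: ω = 1828.0000×43/34 = 2311.8824 rpm, dir flips to −; running = −2311.8824
Stage 2 [34T→71T]: ω = 2311.8824×34/71 = 1107.0986 rpm, dir flips to +; running = +1107.0986
Stage 3 [38T→56T]: ω = 1107.0986×38/56 = 751.2455 rpm, dir flips to −; running = −751.2455
Stage 4 [68T→68T]: ω = 751.2455×68/68 = 751.2455 rpm, dir flips to +; running = +751.2455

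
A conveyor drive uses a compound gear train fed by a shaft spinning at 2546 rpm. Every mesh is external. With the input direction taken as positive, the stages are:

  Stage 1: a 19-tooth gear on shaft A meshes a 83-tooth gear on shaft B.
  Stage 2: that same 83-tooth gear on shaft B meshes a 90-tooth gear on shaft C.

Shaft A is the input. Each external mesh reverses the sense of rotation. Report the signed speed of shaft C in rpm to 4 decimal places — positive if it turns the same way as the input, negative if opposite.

+537.4889 rpm (same as input, |ω| = 537.4889 rpm)

Stage 1 [19T→83T]: ω = 2546.0000×19/83 = 582.8193 rpm, dir flips to −; running = −582.8193
Stage 2 [83T→90T]: ω = 582.8193×83/90 = 537.4889 rpm, dir flips to +; running = +537.4889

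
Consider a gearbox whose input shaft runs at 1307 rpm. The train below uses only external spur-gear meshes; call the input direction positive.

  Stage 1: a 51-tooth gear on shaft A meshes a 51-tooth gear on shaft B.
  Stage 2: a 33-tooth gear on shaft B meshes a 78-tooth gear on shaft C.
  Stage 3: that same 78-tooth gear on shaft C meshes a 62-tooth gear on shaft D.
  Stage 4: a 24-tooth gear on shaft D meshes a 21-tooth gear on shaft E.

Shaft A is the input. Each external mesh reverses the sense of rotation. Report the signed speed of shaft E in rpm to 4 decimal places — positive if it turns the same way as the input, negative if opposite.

Stage 1 [51T→51T]: ω = 1307.0000×51/51 = 1307.0000 rpm, dir flips to −; running = −1307.0000
Stage 2 [33T→78T]: ω = 1307.0000×33/78 = 552.9615 rpm, dir flips to +; running = +552.9615
Stage 3 [78T→62T]: ω = 552.9615×78/62 = 695.6613 rpm, dir flips to −; running = −695.6613
Stage 4 [24T→21T]: ω = 695.6613×24/21 = 795.0415 rpm, dir flips to +; running = +795.0415

+795.0415 rpm (same as input, |ω| = 795.0415 rpm)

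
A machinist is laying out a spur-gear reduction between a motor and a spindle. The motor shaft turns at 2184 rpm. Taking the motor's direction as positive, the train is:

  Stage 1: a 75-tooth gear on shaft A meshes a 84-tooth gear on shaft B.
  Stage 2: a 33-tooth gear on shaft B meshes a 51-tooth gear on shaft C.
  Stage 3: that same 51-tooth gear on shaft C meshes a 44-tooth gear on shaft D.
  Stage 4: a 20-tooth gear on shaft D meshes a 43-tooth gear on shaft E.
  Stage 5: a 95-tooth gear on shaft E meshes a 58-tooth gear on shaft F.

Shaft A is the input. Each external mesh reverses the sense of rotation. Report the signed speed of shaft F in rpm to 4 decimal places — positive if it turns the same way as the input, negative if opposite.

Stage 1 [75T→84T]: ω = 2184.0000×75/84 = 1950.0000 rpm, dir flips to −; running = −1950.0000
Stage 2 [33T→51T]: ω = 1950.0000×33/51 = 1261.7647 rpm, dir flips to +; running = +1261.7647
Stage 3 [51T→44T]: ω = 1261.7647×51/44 = 1462.5000 rpm, dir flips to −; running = −1462.5000
Stage 4 [20T→43T]: ω = 1462.5000×20/43 = 680.2326 rpm, dir flips to +; running = +680.2326
Stage 5 [95T→58T]: ω = 680.2326×95/58 = 1114.1740 rpm, dir flips to −; running = −1114.1740

-1114.1740 rpm (opposite to input, |ω| = 1114.1740 rpm)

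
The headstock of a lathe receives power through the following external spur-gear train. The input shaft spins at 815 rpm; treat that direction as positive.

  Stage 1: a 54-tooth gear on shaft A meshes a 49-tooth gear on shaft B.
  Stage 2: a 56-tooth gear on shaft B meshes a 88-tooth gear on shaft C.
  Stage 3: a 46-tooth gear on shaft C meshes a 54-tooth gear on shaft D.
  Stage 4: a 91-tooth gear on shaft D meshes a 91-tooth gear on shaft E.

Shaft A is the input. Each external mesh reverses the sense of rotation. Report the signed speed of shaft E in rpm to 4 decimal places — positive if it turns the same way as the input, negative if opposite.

+486.8831 rpm (same as input, |ω| = 486.8831 rpm)

Stage 1 [54T→49T]: ω = 815.0000×54/49 = 898.1633 rpm, dir flips to −; running = −898.1633
Stage 2 [56T→88T]: ω = 898.1633×56/88 = 571.5584 rpm, dir flips to +; running = +571.5584
Stage 3 [46T→54T]: ω = 571.5584×46/54 = 486.8831 rpm, dir flips to −; running = −486.8831
Stage 4 [91T→91T]: ω = 486.8831×91/91 = 486.8831 rpm, dir flips to +; running = +486.8831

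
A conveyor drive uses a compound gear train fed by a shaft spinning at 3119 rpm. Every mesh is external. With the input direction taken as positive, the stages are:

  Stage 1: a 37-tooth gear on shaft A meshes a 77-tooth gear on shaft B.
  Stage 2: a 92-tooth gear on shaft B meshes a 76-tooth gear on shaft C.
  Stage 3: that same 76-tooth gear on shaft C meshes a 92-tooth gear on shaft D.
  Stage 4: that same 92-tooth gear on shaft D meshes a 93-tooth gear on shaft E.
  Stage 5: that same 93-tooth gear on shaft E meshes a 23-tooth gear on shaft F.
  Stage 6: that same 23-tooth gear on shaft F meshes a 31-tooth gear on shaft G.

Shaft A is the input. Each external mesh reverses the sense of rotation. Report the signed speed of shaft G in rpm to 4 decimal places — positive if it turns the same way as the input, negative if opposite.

+4447.8743 rpm (same as input, |ω| = 4447.8743 rpm)

Stage 1 [37T→77T]: ω = 3119.0000×37/77 = 1498.7403 rpm, dir flips to −; running = −1498.7403
Stage 2 [92T→76T]: ω = 1498.7403×92/76 = 1814.2645 rpm, dir flips to +; running = +1814.2645
Stage 3 [76T→92T]: ω = 1814.2645×76/92 = 1498.7403 rpm, dir flips to −; running = −1498.7403
Stage 4 [92T→93T]: ω = 1498.7403×92/93 = 1482.6248 rpm, dir flips to +; running = +1482.6248
Stage 5 [93T→23T]: ω = 1482.6248×93/23 = 5994.9610 rpm, dir flips to −; running = −5994.9610
Stage 6 [23T→31T]: ω = 5994.9610×23/31 = 4447.8743 rpm, dir flips to +; running = +4447.8743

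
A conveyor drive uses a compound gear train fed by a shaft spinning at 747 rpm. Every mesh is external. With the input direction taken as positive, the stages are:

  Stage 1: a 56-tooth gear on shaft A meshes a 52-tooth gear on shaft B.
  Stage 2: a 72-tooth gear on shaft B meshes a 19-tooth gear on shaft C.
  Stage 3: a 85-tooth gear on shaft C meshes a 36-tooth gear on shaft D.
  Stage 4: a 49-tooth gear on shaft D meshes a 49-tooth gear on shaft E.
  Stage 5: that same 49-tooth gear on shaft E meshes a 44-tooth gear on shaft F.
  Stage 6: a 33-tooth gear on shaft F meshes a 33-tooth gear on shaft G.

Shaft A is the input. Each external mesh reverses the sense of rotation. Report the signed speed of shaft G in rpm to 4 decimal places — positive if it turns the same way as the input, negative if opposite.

+8015.7471 rpm (same as input, |ω| = 8015.7471 rpm)

Stage 1 [56T→52T]: ω = 747.0000×56/52 = 804.4615 rpm, dir flips to −; running = −804.4615
Stage 2 [72T→19T]: ω = 804.4615×72/19 = 3048.4858 rpm, dir flips to +; running = +3048.4858
Stage 3 [85T→36T]: ω = 3048.4858×85/36 = 7197.8138 rpm, dir flips to −; running = −7197.8138
Stage 4 [49T→49T]: ω = 7197.8138×49/49 = 7197.8138 rpm, dir flips to +; running = +7197.8138
Stage 5 [49T→44T]: ω = 7197.8138×49/44 = 8015.7471 rpm, dir flips to −; running = −8015.7471
Stage 6 [33T→33T]: ω = 8015.7471×33/33 = 8015.7471 rpm, dir flips to +; running = +8015.7471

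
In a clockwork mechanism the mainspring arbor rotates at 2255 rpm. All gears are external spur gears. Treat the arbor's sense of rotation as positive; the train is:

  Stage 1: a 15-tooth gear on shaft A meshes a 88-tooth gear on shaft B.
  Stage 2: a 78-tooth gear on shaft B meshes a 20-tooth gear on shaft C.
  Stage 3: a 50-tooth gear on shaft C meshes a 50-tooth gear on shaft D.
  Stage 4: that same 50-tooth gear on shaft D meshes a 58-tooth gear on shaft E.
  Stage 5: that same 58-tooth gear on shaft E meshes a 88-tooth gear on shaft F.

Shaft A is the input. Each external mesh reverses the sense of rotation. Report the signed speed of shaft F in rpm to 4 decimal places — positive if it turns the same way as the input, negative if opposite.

-851.7401 rpm (opposite to input, |ω| = 851.7401 rpm)

Stage 1 [15T→88T]: ω = 2255.0000×15/88 = 384.3750 rpm, dir flips to −; running = −384.3750
Stage 2 [78T→20T]: ω = 384.3750×78/20 = 1499.0625 rpm, dir flips to +; running = +1499.0625
Stage 3 [50T→50T]: ω = 1499.0625×50/50 = 1499.0625 rpm, dir flips to −; running = −1499.0625
Stage 4 [50T→58T]: ω = 1499.0625×50/58 = 1292.2953 rpm, dir flips to +; running = +1292.2953
Stage 5 [58T→88T]: ω = 1292.2953×58/88 = 851.7401 rpm, dir flips to −; running = −851.7401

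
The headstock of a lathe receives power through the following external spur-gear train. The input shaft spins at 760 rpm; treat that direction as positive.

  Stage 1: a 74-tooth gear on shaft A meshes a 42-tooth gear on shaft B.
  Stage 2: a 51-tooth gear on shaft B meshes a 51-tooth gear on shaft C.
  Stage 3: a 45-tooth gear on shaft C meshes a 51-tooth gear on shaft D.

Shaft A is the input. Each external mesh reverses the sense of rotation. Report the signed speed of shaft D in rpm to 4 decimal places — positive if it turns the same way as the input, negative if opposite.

Stage 1 [74T→42T]: ω = 760.0000×74/42 = 1339.0476 rpm, dir flips to −; running = −1339.0476
Stage 2 [51T→51T]: ω = 1339.0476×51/51 = 1339.0476 rpm, dir flips to +; running = +1339.0476
Stage 3 [45T→51T]: ω = 1339.0476×45/51 = 1181.5126 rpm, dir flips to −; running = −1181.5126

-1181.5126 rpm (opposite to input, |ω| = 1181.5126 rpm)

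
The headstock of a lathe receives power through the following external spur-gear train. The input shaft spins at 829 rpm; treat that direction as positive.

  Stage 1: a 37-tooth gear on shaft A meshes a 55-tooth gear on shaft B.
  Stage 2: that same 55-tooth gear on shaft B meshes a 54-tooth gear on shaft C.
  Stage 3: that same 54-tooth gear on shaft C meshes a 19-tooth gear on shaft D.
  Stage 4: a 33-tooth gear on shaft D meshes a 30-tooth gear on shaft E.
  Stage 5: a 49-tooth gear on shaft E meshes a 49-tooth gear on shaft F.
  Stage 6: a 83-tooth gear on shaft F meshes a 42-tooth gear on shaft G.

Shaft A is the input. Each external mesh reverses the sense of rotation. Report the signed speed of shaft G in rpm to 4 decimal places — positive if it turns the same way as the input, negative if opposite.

Stage 1 [37T→55T]: ω = 829.0000×37/55 = 557.6909 rpm, dir flips to −; running = −557.6909
Stage 2 [55T→54T]: ω = 557.6909×55/54 = 568.0185 rpm, dir flips to +; running = +568.0185
Stage 3 [54T→19T]: ω = 568.0185×54/19 = 1614.3684 rpm, dir flips to −; running = −1614.3684
Stage 4 [33T→30T]: ω = 1614.3684×33/30 = 1775.8053 rpm, dir flips to +; running = +1775.8053
Stage 5 [49T→49T]: ω = 1775.8053×49/49 = 1775.8053 rpm, dir flips to −; running = −1775.8053
Stage 6 [83T→42T]: ω = 1775.8053×83/42 = 3509.3294 rpm, dir flips to +; running = +3509.3294

+3509.3294 rpm (same as input, |ω| = 3509.3294 rpm)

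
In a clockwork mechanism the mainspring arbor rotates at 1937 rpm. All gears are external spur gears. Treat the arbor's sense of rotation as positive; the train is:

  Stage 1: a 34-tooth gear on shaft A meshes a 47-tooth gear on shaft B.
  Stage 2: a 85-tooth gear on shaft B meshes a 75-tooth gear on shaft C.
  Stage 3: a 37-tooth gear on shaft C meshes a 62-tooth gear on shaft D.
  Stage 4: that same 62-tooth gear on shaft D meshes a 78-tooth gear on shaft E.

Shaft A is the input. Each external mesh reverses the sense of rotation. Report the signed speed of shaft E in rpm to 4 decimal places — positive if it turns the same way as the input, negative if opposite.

Stage 1 [34T→47T]: ω = 1937.0000×34/47 = 1401.2340 rpm, dir flips to −; running = −1401.2340
Stage 2 [85T→75T]: ω = 1401.2340×85/75 = 1588.0652 rpm, dir flips to +; running = +1588.0652
Stage 3 [37T→62T]: ω = 1588.0652×37/62 = 947.7164 rpm, dir flips to −; running = −947.7164
Stage 4 [62T→78T]: ω = 947.7164×62/78 = 753.3130 rpm, dir flips to +; running = +753.3130

+753.3130 rpm (same as input, |ω| = 753.3130 rpm)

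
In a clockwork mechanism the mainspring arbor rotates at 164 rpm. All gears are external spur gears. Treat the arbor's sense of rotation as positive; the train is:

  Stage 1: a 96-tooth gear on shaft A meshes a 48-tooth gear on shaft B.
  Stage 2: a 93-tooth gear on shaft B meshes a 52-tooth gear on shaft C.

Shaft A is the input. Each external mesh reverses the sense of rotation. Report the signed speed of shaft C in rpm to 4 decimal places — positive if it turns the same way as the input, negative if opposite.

Stage 1 [96T→48T]: ω = 164.0000×96/48 = 328.0000 rpm, dir flips to −; running = −328.0000
Stage 2 [93T→52T]: ω = 328.0000×93/52 = 586.6154 rpm, dir flips to +; running = +586.6154

+586.6154 rpm (same as input, |ω| = 586.6154 rpm)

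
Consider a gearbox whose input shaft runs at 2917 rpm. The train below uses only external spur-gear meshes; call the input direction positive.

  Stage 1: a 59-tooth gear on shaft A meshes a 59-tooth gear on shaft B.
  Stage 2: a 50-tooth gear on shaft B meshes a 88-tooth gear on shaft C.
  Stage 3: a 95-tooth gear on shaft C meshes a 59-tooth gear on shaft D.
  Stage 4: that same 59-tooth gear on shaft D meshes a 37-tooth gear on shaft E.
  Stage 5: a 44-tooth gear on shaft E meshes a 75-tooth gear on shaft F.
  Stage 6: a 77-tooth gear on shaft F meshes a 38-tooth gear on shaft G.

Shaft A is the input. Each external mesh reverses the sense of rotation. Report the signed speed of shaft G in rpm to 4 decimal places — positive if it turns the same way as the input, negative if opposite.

Stage 1 [59T→59T]: ω = 2917.0000×59/59 = 2917.0000 rpm, dir flips to −; running = −2917.0000
Stage 2 [50T→88T]: ω = 2917.0000×50/88 = 1657.3864 rpm, dir flips to +; running = +1657.3864
Stage 3 [95T→59T]: ω = 1657.3864×95/59 = 2668.6730 rpm, dir flips to −; running = −2668.6730
Stage 4 [59T→37T]: ω = 2668.6730×59/37 = 4255.4515 rpm, dir flips to +; running = +4255.4515
Stage 5 [44T→75T]: ω = 4255.4515×44/75 = 2496.5315 rpm, dir flips to −; running = −2496.5315
Stage 6 [77T→38T]: ω = 2496.5315×77/38 = 5058.7613 rpm, dir flips to +; running = +5058.7613

+5058.7613 rpm (same as input, |ω| = 5058.7613 rpm)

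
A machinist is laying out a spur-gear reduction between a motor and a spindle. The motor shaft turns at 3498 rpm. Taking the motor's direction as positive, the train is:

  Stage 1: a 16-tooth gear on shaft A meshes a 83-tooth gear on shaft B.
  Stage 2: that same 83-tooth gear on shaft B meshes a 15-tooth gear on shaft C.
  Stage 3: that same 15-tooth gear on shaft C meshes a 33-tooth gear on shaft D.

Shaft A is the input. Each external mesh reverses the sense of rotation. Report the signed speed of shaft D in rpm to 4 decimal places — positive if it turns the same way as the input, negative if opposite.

-1696.0000 rpm (opposite to input, |ω| = 1696.0000 rpm)

Stage 1 [16T→83T]: ω = 3498.0000×16/83 = 674.3133 rpm, dir flips to −; running = −674.3133
Stage 2 [83T→15T]: ω = 674.3133×83/15 = 3731.2000 rpm, dir flips to +; running = +3731.2000
Stage 3 [15T→33T]: ω = 3731.2000×15/33 = 1696.0000 rpm, dir flips to −; running = −1696.0000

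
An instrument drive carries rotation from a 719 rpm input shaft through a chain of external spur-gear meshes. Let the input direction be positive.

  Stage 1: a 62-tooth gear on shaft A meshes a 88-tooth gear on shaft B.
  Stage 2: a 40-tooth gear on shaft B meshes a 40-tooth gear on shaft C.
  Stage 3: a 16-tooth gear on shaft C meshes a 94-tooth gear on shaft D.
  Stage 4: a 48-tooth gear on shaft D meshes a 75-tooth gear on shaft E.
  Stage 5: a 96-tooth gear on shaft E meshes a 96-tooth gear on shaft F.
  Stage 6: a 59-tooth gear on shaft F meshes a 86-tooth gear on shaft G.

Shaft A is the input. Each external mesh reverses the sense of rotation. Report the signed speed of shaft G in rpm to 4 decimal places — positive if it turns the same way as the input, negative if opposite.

Stage 1 [62T→88T]: ω = 719.0000×62/88 = 506.5682 rpm, dir flips to −; running = −506.5682
Stage 2 [40T→40T]: ω = 506.5682×40/40 = 506.5682 rpm, dir flips to +; running = +506.5682
Stage 3 [16T→94T]: ω = 506.5682×16/94 = 86.2244 rpm, dir flips to −; running = −86.2244
Stage 4 [48T→75T]: ω = 86.2244×48/75 = 55.1836 rpm, dir flips to +; running = +55.1836
Stage 5 [96T→96T]: ω = 55.1836×96/96 = 55.1836 rpm, dir flips to −; running = −55.1836
Stage 6 [59T→86T]: ω = 55.1836×59/86 = 37.8585 rpm, dir flips to +; running = +37.8585

+37.8585 rpm (same as input, |ω| = 37.8585 rpm)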